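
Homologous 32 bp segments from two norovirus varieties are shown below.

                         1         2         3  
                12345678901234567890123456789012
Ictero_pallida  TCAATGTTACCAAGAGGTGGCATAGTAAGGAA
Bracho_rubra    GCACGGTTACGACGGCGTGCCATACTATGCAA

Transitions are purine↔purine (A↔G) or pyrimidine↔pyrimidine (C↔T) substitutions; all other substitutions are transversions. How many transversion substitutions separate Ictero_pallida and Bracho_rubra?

Differing sites — 1:T/G (Tv); 4:A/C (Tv); 5:T/G (Tv); 11:C/G (Tv); 13:A/C (Tv); 15:A/G (Ti); 16:G/C (Tv); 20:G/C (Tv); 25:G/C (Tv); 28:A/T (Tv); 30:G/C (Tv).
Of the 11 differences, 1 transition and 10 transversions, so the answer is 10.

10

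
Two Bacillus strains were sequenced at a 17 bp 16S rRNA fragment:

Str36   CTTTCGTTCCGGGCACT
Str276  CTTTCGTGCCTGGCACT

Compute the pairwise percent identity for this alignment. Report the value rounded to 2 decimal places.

88.24%

Mismatches occur at site 8 (T→G), site 11 (G→T).
15 of the 17 sites match, so the percent identity is 15/17 × 100 = 88.24%.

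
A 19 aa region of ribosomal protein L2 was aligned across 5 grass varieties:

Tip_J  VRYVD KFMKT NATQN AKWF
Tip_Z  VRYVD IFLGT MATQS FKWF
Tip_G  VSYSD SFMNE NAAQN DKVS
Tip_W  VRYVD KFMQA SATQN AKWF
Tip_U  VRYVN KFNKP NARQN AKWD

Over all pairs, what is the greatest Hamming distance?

Pairwise Hamming distances:
  Tip_J vs Tip_Z: 6
  Tip_J vs Tip_G: 9
  Tip_J vs Tip_W: 3
  Tip_J vs Tip_U: 5
  Tip_Z vs Tip_G: 12
  Tip_Z vs Tip_W: 7
  Tip_Z vs Tip_U: 10
  Tip_G vs Tip_W: 10
  Tip_G vs Tip_U: 11
  Tip_W vs Tip_U: 7
The largest is 12, between Tip_Z and Tip_G.

12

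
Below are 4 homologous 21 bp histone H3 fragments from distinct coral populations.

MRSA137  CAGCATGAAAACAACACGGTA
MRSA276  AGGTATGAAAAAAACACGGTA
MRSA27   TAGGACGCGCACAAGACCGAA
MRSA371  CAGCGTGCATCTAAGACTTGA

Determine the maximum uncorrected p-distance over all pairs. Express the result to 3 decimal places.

0.571

Pairwise Hamming distances:
  MRSA137 vs MRSA276: 4
  MRSA137 vs MRSA27: 9
  MRSA137 vs MRSA371: 9
  MRSA276 vs MRSA27: 11
  MRSA276 vs MRSA371: 12
  MRSA27 vs MRSA371: 11
The largest is 12 mismatches, between MRSA276 and MRSA371; p = 12/21 = 0.571.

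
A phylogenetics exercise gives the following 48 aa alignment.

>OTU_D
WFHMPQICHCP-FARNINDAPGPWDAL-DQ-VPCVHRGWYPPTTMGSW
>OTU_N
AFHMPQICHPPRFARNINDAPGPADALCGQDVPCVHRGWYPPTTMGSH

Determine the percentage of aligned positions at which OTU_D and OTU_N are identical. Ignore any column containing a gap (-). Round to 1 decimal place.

88.9%

Excluding the 3 gap columns leaves 45 comparable sites.
The sequences differ at positions 1 (W/A), 10 (C/P), 24 (W/A), 29 (D/G), 48 (W/H).
40 of the 45 comparable sites match, so the percent identity is 40/45 × 100 = 88.9%.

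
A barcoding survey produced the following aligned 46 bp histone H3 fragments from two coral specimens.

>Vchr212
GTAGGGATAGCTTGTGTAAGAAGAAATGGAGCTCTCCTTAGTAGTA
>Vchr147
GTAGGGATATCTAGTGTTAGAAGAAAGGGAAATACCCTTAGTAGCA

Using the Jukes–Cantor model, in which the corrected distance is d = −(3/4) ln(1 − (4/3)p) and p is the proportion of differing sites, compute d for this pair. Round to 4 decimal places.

0.2267

The sequences differ at positions 10 (G/T), 13 (T/A), 18 (A/T), 27 (T/G), 31 (G/A), 32 (C/A), 34 (C/A), 35 (T/C), 45 (T/C).
p = 9/46 = 0.195652.
d = −0.75 · ln(1 − (4/3)·0.195652) = −0.75 · ln(0.739131) = −0.75 · (-0.302280) = 0.2267.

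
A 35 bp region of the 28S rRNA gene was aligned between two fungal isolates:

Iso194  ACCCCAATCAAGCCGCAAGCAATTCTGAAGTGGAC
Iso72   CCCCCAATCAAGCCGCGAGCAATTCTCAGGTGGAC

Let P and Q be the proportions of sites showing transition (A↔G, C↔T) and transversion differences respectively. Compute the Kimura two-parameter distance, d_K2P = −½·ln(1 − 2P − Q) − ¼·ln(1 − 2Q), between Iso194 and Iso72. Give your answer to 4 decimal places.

Mismatches occur at site 1 (A/C, transversion), site 17 (A/G, transition), site 27 (G/C, transversion), site 29 (A/G, transition).
Of the 4 differences, 2 transitions and 2 transversions over 35 sites: P = 2/35 = 0.057143, Q = 2/35 = 0.057143.
d = −0.5·ln(0.828571) − 0.25·ln(0.885714) = −0.5·(-0.188053) − 0.25·(-0.121361) = 0.1244.

0.1244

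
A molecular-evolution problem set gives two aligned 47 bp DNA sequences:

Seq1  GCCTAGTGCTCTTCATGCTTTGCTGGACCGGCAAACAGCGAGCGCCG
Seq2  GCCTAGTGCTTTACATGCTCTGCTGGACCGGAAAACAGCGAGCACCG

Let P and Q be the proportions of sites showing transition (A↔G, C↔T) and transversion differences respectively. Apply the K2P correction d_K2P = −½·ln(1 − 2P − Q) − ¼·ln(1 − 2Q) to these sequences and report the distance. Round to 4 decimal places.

0.1155

Differing sites — 11:C/T (Ti); 13:T/A (Tv); 20:T/C (Ti); 32:C/A (Tv); 44:G/A (Ti).
Of the 5 differences, 3 transitions and 2 transversions over 47 sites: P = 3/47 = 0.063830, Q = 2/47 = 0.042553.
d = −0.5·ln(0.829787) − 0.25·ln(0.914894) = −0.5·(-0.186586) − 0.25·(-0.088947) = 0.1155.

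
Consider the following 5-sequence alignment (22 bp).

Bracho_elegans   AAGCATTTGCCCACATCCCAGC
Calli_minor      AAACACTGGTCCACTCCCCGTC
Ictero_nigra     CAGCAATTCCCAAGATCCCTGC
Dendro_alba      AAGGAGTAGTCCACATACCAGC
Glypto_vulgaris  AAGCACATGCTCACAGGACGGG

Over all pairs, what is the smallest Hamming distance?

5

Pairwise Hamming distances:
  Bracho_elegans vs Calli_minor: 8
  Bracho_elegans vs Ictero_nigra: 6
  Bracho_elegans vs Dendro_alba: 5
  Bracho_elegans vs Glypto_vulgaris: 8
  Calli_minor vs Ictero_nigra: 12
  Calli_minor vs Dendro_alba: 9
  Calli_minor vs Glypto_vulgaris: 11
  Ictero_nigra vs Dendro_alba: 10
  Ictero_nigra vs Glypto_vulgaris: 12
  Dendro_alba vs Glypto_vulgaris: 11
The smallest is 5, between Bracho_elegans and Dendro_alba.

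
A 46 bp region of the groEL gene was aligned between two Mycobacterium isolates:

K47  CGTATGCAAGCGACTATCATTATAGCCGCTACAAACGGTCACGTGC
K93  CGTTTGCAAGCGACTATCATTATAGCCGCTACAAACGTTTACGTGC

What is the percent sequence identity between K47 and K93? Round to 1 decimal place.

93.5%

The sequences differ at positions 4 (A/T), 38 (G/T), 40 (C/T).
43 of the 46 sites match, so the percent identity is 43/46 × 100 = 93.5%.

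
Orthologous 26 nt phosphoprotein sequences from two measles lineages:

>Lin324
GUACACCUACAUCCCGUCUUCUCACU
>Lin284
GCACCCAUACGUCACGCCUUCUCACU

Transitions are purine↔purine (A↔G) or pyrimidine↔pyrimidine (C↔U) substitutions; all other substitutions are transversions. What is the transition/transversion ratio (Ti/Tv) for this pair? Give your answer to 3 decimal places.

1.000

Mismatches occur at site 2 (U→C, transition), site 5 (A→C, transversion), site 7 (C→A, transversion), site 11 (A→G, transition), site 14 (C→A, transversion), site 17 (U→C, transition).
Of the 6 differences, 3 transitions and 3 transversions, so Ti/Tv = 3/3 = 1.000.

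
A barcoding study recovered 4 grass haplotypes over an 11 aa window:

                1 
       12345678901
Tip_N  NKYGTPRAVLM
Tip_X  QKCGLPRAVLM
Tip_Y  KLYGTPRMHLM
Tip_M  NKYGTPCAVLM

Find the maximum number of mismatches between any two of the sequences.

Pairwise Hamming distances:
  Tip_N vs Tip_X: 3
  Tip_N vs Tip_Y: 4
  Tip_N vs Tip_M: 1
  Tip_X vs Tip_Y: 6
  Tip_X vs Tip_M: 4
  Tip_Y vs Tip_M: 5
The largest is 6, between Tip_X and Tip_Y.

6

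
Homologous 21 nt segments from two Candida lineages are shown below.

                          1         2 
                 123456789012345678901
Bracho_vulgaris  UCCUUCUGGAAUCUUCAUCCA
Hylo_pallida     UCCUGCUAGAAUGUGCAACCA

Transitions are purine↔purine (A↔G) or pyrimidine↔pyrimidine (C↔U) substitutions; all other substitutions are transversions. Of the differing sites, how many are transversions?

4

Mismatches occur at site 5 (U↔G, transversion), site 8 (G↔A, transition), site 13 (C↔G, transversion), site 15 (U↔G, transversion), site 18 (U↔A, transversion).
Of the 5 differences, 1 transition and 4 transversions, so the answer is 4.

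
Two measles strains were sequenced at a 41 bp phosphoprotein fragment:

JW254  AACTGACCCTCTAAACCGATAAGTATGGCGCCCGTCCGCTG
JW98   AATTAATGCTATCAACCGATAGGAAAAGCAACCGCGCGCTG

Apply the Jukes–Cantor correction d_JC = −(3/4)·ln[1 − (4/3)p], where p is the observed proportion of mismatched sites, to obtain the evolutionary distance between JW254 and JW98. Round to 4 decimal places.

0.4556

Mismatches occur at site 3 (C→T), site 5 (G→A), site 7 (C→T), site 8 (C→G), site 11 (C→A), site 13 (A→C), site 22 (A→G), site 24 (T→A), site 26 (T→A), site 27 (G→A), site 30 (G→A), site 31 (C→A), site 35 (T→C), site 36 (C→G).
p = 14/41 = 0.341463.
d = −0.75 · ln(1 − (4/3)·0.341463) = −0.75 · ln(0.544716) = −0.75 · (-0.607491) = 0.4556.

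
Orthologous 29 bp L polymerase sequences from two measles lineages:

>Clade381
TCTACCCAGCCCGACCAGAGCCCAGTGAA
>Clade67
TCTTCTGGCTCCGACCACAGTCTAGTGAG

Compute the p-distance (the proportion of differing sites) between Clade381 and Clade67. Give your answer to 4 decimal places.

Differing sites — 4:A/T; 6:C/T; 7:C/G; 8:A/G; 9:G/C; 10:C/T; 18:G/C; 21:C/T; 23:C/T; 29:A/G.
There are 10 differences over 29 sites, so p = 10/29 = 0.3448.

0.3448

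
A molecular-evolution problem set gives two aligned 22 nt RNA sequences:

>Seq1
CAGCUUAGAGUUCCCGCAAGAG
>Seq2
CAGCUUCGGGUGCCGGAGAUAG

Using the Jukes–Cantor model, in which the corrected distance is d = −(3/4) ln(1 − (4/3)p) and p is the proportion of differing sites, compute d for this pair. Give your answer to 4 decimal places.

Mismatches occur at site 7 (A↔C), site 9 (A↔G), site 12 (U↔G), site 15 (C↔G), site 17 (C↔A), site 18 (A↔G), site 20 (G↔U).
p = 7/22 = 0.318182.
d = −0.75 · ln(1 − (4/3)·0.318182) = −0.75 · ln(0.575757) = −0.75 · (-0.552070) = 0.4141.

0.4141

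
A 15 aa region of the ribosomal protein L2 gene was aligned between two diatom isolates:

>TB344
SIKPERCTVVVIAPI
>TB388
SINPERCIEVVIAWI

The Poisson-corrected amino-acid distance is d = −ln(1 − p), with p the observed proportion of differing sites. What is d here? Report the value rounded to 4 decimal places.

Differing sites — 3:K/N; 8:T/I; 9:V/E; 14:P/W.
p = 4/15 = 0.266667.
d = −ln(1 − 0.266667) = −ln(0.733333) = 0.3102.

0.3102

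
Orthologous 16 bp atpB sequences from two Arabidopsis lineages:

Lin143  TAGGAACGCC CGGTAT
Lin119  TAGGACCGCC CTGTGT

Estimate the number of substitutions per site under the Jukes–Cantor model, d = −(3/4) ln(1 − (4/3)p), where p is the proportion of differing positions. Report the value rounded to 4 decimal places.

Mismatches occur at site 6 (A↔C), site 12 (G↔T), site 15 (A↔G).
p = 3/16 = 0.187500.
d = −0.75 · ln(1 − (4/3)·0.187500) = −0.75 · ln(0.750000) = −0.75 · (-0.287682) = 0.2158.

0.2158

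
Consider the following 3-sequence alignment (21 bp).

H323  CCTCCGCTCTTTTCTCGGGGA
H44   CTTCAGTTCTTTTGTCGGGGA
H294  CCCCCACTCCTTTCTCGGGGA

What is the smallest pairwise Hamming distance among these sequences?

3

Pairwise Hamming distances:
  H323 vs H44: 4
  H323 vs H294: 3
  H44 vs H294: 7
The smallest is 3, between H323 and H294.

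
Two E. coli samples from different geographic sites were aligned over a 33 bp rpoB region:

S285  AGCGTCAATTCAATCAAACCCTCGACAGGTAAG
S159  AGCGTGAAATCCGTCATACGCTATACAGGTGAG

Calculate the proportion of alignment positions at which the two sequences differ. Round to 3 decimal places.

Mismatches occur at site 6 (C→G), site 9 (T→A), site 12 (A→C), site 13 (A→G), site 17 (A→T), site 20 (C→G), site 23 (C→A), site 24 (G→T), site 31 (A→G).
There are 9 differences over 33 sites, so p = 9/33 = 0.273.

0.273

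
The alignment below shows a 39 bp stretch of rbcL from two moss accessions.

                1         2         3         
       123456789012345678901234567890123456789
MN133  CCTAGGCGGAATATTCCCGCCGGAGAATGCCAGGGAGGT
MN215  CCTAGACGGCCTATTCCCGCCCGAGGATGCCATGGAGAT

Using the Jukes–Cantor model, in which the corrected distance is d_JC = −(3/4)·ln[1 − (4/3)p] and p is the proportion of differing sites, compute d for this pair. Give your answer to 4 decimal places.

0.2052

Differing sites — 6:G/A; 10:A/C; 11:A/C; 22:G/C; 26:A/G; 33:G/T; 38:G/A.
p = 7/39 = 0.179487.
d = −0.75 · ln(1 − (4/3)·0.179487) = −0.75 · ln(0.760684) = −0.75 · (-0.273537) = 0.2052.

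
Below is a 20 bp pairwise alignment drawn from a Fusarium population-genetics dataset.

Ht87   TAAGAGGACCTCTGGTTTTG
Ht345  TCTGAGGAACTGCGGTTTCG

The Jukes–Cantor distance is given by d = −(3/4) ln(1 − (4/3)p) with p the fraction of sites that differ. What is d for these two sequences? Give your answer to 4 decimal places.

0.3831

Differing sites — 2:A/C; 3:A/T; 9:C/A; 12:C/G; 13:T/C; 19:T/C.
p = 6/20 = 0.300000.
d = −0.75 · ln(1 − (4/3)·0.300000) = −0.75 · ln(0.600000) = −0.75 · (-0.510826) = 0.3831.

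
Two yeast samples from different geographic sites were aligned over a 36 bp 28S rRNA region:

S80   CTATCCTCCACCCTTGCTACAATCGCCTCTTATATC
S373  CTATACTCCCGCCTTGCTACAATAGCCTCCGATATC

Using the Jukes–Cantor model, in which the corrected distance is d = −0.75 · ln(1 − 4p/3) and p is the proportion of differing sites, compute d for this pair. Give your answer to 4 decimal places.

Differing sites — 5:C/A; 10:A/C; 11:C/G; 24:C/A; 30:T/C; 31:T/G.
p = 6/36 = 0.166667.
d = −0.75 · ln(1 − (4/3)·0.166667) = −0.75 · ln(0.777777) = −0.75 · (-0.251315) = 0.1885.

0.1885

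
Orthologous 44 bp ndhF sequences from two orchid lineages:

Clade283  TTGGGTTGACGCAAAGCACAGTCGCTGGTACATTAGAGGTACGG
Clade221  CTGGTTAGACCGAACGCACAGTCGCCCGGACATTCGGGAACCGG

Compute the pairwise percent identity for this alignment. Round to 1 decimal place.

68.2%

The sequences differ at positions 1 (T/C), 5 (G/T), 7 (T/A), 11 (G/C), 12 (C/G), 15 (A/C), 26 (T/C), 27 (G/C), 29 (T/G), 35 (A/C), 37 (A/G), 39 (G/A), 40 (T/A), 41 (A/C).
30 of the 44 sites match, so the percent identity is 30/44 × 100 = 68.2%.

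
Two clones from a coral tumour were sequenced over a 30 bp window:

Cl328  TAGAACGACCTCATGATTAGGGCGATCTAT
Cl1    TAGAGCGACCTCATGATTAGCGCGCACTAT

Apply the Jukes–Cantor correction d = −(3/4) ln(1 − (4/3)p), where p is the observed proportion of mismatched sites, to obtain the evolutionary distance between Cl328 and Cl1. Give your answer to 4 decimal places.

Differing sites — 5:A/G; 21:G/C; 25:A/C; 26:T/A.
p = 4/30 = 0.133333.
d = −0.75 · ln(1 − (4/3)·0.133333) = −0.75 · ln(0.822223) = −0.75 · (-0.195744) = 0.1468.

0.1468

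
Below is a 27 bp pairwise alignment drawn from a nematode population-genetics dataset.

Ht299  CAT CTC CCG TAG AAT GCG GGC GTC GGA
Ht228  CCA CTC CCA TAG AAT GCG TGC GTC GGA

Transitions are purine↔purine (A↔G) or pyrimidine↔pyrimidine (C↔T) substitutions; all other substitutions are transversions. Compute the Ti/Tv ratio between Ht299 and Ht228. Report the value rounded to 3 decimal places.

The sequences differ at positions 2 (A/C, transversion), 3 (T/A, transversion), 9 (G/A, transition), 19 (G/T, transversion).
Of the 4 differences, 1 transition and 3 transversions, so Ti/Tv = 1/3 = 0.333.

0.333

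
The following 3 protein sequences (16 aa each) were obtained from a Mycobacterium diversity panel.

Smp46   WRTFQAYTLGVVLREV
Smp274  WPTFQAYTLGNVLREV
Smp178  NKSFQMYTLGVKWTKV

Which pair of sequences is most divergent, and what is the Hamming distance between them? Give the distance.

9

Pairwise Hamming distances:
  Smp46 vs Smp274: 2
  Smp46 vs Smp178: 8
  Smp274 vs Smp178: 9
The largest is 9, between Smp274 and Smp178.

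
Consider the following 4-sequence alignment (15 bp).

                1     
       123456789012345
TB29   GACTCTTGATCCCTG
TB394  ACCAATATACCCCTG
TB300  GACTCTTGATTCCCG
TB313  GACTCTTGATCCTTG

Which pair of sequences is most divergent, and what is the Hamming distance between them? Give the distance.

Pairwise Hamming distances:
  TB29 vs TB394: 7
  TB29 vs TB300: 2
  TB29 vs TB313: 1
  TB394 vs TB300: 9
  TB394 vs TB313: 8
  TB300 vs TB313: 3
The largest is 9, between TB394 and TB300.

9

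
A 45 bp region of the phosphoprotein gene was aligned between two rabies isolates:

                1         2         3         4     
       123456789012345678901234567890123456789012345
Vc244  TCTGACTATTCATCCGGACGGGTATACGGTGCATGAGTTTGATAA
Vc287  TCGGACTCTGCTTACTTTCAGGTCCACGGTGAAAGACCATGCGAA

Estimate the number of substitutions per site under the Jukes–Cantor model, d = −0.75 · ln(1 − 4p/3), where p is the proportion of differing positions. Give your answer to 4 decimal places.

Differing sites — 3:T/G; 8:A/C; 10:T/G; 12:A/T; 14:C/A; 16:G/T; 17:G/T; 18:A/T; 20:G/A; 24:A/C; 25:T/C; 32:C/A; 34:T/A; 37:G/C; 38:T/C; 39:T/A; 42:A/C; 43:T/G.
p = 18/45 = 0.400000.
d = −0.75 · ln(1 − (4/3)·0.400000) = −0.75 · ln(0.466667) = −0.75 · (-0.762139) = 0.5716.

0.5716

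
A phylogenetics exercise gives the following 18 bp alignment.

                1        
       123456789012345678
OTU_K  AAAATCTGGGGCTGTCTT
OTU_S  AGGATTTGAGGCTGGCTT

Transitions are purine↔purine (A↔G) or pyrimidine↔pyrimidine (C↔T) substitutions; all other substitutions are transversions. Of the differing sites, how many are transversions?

1

The sequences differ at positions 2 (A/G, transition), 3 (A/G, transition), 6 (C/T, transition), 9 (G/A, transition), 15 (T/G, transversion).
Of the 5 differences, 4 transitions and 1 transversion, so the answer is 1.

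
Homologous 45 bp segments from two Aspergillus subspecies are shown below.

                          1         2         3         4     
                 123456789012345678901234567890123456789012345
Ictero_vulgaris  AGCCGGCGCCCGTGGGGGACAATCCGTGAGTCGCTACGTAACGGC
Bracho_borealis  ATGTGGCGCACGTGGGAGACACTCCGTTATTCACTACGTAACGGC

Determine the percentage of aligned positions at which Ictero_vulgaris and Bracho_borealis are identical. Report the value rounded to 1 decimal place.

Mismatches occur at site 2 (G→T), site 3 (C→G), site 4 (C→T), site 10 (C→A), site 17 (G→A), site 22 (A→C), site 28 (G→T), site 30 (G→T), site 33 (G→A).
36 of the 45 sites match, so the percent identity is 36/45 × 100 = 80.0%.

80.0%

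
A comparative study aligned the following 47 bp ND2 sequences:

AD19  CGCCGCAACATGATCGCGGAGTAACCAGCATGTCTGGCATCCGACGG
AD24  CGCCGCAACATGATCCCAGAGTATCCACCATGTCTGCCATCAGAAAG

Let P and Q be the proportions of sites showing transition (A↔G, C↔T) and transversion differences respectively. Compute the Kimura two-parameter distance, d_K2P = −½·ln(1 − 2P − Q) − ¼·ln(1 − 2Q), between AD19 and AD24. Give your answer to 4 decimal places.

Differing sites — 16:G/C (Tv); 18:G/A (Ti); 24:A/T (Tv); 28:G/C (Tv); 37:G/C (Tv); 42:C/A (Tv); 45:C/A (Tv); 46:G/A (Ti).
Of the 8 differences, 2 transitions and 6 transversions over 47 sites: P = 2/47 = 0.042553, Q = 6/47 = 0.127660.
d = −0.5·ln(0.787234) − 0.25·ln(0.744680) = −0.5·(-0.239230) − 0.25·(-0.294801) = 0.1933.

0.1933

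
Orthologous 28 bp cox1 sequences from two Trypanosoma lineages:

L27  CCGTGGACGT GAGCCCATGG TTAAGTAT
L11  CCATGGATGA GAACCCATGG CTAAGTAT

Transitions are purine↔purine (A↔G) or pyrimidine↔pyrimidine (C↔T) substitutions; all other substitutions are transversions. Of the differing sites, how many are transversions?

1

Differing sites — 3:G/A (Ti); 8:C/T (Ti); 10:T/A (Tv); 13:G/A (Ti); 21:T/C (Ti).
Of the 5 differences, 4 transitions and 1 transversion, so the answer is 1.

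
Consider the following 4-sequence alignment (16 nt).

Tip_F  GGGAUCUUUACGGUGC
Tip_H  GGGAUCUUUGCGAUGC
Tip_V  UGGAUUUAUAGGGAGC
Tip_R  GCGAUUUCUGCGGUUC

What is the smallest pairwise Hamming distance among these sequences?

Pairwise Hamming distances:
  Tip_F vs Tip_H: 2
  Tip_F vs Tip_V: 5
  Tip_F vs Tip_R: 5
  Tip_H vs Tip_V: 7
  Tip_H vs Tip_R: 5
  Tip_V vs Tip_R: 7
The smallest is 2, between Tip_F and Tip_H.

2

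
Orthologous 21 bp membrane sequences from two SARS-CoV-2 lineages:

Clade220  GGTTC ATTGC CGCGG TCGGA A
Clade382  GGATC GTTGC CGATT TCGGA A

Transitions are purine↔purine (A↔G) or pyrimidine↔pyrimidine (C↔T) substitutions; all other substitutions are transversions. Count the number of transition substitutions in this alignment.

Differing sites — 3:T/A (Tv); 6:A/G (Ti); 13:C/A (Tv); 14:G/T (Tv); 15:G/T (Tv).
Of the 5 differences, 1 transition and 4 transversions, so the answer is 1.

1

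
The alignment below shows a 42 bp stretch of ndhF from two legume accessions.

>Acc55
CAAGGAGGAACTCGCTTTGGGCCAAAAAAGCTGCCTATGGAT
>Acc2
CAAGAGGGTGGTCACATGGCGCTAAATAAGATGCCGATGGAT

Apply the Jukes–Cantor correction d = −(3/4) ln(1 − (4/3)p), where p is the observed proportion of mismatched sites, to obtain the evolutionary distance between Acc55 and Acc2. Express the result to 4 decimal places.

Differing sites — 5:G/A; 6:A/G; 9:A/T; 10:A/G; 11:C/G; 14:G/A; 16:T/A; 18:T/G; 20:G/C; 23:C/T; 27:A/T; 31:C/A; 36:T/G.
p = 13/42 = 0.309524.
d = −0.75 · ln(1 − (4/3)·0.309524) = −0.75 · ln(0.587301) = −0.75 · (-0.532218) = 0.3992.

0.3992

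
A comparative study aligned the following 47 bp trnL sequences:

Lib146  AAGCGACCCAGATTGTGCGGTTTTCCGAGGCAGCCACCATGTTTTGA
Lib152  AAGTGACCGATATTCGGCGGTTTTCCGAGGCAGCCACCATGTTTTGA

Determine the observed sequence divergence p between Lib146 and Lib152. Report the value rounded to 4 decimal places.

0.1064

The sequences differ at positions 4 (C/T), 9 (C/G), 11 (G/T), 15 (G/C), 16 (T/G).
There are 5 differences over 47 sites, so p = 5/47 = 0.1064.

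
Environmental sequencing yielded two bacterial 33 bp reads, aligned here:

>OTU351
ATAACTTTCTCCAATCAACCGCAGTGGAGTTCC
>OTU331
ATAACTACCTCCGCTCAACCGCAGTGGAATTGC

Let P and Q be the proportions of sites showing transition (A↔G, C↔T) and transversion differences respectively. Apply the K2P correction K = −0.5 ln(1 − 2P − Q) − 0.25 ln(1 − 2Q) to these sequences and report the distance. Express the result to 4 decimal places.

Differing sites — 7:T/A (Tv); 8:T/C (Ti); 13:A/G (Ti); 14:A/C (Tv); 29:G/A (Ti); 32:C/G (Tv).
Of the 6 differences, 3 transitions and 3 transversions over 33 sites: P = 3/33 = 0.090909, Q = 3/33 = 0.090909.
d = −0.5·ln(0.727273) − 0.25·ln(0.818182) = −0.5·(-0.318453) − 0.25·(-0.200670) = 0.2094.

0.2094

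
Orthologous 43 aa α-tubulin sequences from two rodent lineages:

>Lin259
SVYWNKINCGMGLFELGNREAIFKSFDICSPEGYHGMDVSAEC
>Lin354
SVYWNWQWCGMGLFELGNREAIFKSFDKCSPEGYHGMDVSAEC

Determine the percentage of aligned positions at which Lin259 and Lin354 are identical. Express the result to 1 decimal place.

The sequences differ at positions 6 (K/W), 7 (I/Q), 8 (N/W), 28 (I/K).
39 of the 43 sites match, so the percent identity is 39/43 × 100 = 90.7%.

90.7%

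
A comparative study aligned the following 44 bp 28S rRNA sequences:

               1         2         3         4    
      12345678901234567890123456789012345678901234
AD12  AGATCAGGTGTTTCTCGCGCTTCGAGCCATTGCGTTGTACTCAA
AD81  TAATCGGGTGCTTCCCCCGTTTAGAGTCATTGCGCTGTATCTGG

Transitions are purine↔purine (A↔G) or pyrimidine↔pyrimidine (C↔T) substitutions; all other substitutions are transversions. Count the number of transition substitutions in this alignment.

12

The sequences differ at positions 1 (A/T, transversion), 2 (G/A, transition), 6 (A/G, transition), 11 (T/C, transition), 15 (T/C, transition), 17 (G/C, transversion), 20 (C/T, transition), 23 (C/A, transversion), 27 (C/T, transition), 35 (T/C, transition), 40 (C/T, transition), 41 (T/C, transition), 42 (C/T, transition), 43 (A/G, transition), 44 (A/G, transition).
Of the 15 differences, 12 transitions and 3 transversions, so the answer is 12.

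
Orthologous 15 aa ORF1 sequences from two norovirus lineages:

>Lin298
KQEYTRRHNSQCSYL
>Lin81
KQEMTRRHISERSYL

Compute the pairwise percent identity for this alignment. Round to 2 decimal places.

73.33%

Differing sites — 4:Y/M; 9:N/I; 11:Q/E; 12:C/R.
11 of the 15 sites match, so the percent identity is 11/15 × 100 = 73.33%.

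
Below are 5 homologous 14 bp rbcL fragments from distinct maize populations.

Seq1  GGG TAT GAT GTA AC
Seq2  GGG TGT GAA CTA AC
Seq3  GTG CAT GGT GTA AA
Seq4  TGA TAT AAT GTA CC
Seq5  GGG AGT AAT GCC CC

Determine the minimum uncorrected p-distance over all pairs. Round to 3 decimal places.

Pairwise Hamming distances:
  Seq1 vs Seq2: 3
  Seq1 vs Seq3: 4
  Seq1 vs Seq4: 4
  Seq1 vs Seq5: 6
  Seq2 vs Seq3: 7
  Seq2 vs Seq4: 7
  Seq2 vs Seq5: 7
  Seq3 vs Seq4: 8
  Seq3 vs Seq5: 9
  Seq4 vs Seq5: 6
The smallest is 3 mismatches, between Seq1 and Seq2; p = 3/14 = 0.214.

0.214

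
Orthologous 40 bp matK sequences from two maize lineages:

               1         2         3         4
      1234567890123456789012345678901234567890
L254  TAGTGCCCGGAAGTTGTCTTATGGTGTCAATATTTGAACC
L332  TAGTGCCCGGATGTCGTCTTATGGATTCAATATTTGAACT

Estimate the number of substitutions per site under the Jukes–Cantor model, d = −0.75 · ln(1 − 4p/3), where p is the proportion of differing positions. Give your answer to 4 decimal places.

Differing sites — 12:A/T; 15:T/C; 25:T/A; 26:G/T; 40:C/T.
p = 5/40 = 0.125000.
d = −0.75 · ln(1 − (4/3)·0.125000) = −0.75 · ln(0.833333) = −0.75 · (-0.182322) = 0.1367.

0.1367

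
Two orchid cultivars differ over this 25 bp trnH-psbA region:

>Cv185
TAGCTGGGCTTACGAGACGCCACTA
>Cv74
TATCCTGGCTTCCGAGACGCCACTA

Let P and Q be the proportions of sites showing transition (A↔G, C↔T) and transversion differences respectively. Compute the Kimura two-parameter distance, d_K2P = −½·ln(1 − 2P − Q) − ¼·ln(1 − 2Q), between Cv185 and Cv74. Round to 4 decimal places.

The sequences differ at positions 3 (G/T, transversion), 5 (T/C, transition), 6 (G/T, transversion), 12 (A/C, transversion).
Of the 4 differences, 1 transition and 3 transversions over 25 sites: P = 1/25 = 0.040000, Q = 3/25 = 0.120000.
d = −0.5·ln(0.800000) − 0.25·ln(0.760000) = −0.5·(-0.223144) − 0.25·(-0.274437) = 0.1802.

0.1802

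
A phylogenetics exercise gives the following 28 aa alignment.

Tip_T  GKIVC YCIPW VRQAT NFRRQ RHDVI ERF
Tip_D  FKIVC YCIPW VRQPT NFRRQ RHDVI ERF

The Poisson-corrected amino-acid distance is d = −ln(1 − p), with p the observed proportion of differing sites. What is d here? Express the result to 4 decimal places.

Differing sites — 1:G/F; 14:A/P.
p = 2/28 = 0.071429.
d = −ln(1 − 0.071429) = −ln(0.928571) = 0.0741.

0.0741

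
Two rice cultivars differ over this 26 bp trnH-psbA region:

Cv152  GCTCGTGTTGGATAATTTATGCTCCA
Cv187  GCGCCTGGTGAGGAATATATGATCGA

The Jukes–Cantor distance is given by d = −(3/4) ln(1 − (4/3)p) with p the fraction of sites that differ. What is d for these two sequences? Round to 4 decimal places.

0.4643

Differing sites — 3:T/G; 5:G/C; 8:T/G; 11:G/A; 12:A/G; 13:T/G; 17:T/A; 22:C/A; 25:C/G.
p = 9/26 = 0.346154.
d = −0.75 · ln(1 − (4/3)·0.346154) = −0.75 · ln(0.538461) = −0.75 · (-0.619040) = 0.4643.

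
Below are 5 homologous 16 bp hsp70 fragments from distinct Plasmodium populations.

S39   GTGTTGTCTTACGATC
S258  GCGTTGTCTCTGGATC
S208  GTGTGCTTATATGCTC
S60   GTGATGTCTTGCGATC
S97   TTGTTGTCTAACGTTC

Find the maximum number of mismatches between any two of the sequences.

Pairwise Hamming distances:
  S39 vs S258: 4
  S39 vs S208: 6
  S39 vs S60: 2
  S39 vs S97: 3
  S258 vs S208: 9
  S258 vs S60: 5
  S258 vs S97: 6
  S208 vs S60: 8
  S208 vs S97: 8
  S60 vs S97: 5
The largest is 9, between S258 and S208.

9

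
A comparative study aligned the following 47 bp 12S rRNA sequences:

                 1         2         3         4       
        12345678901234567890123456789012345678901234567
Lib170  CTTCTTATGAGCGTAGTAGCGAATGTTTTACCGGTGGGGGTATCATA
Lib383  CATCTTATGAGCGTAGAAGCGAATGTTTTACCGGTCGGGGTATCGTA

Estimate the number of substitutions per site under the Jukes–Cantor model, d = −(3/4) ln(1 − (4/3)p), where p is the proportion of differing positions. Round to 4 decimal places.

The sequences differ at positions 2 (T/A), 17 (T/A), 36 (G/C), 45 (A/G).
p = 4/47 = 0.085106.
d = −0.75 · ln(1 − (4/3)·0.085106) = −0.75 · ln(0.886525) = −0.75 · (-0.120446) = 0.0903.

0.0903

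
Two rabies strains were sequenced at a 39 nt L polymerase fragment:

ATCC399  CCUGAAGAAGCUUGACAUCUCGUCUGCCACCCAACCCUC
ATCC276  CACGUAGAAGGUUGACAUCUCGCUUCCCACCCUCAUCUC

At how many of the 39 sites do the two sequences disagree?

11

The sequences differ at positions 2 (C/A), 3 (U/C), 5 (A/U), 11 (C/G), 23 (U/C), 24 (C/U), 26 (G/C), 33 (A/U), 34 (A/C), 35 (C/A), 36 (C/U).
That gives 11 mismatches out of 39 aligned sites, so the Hamming distance is 11.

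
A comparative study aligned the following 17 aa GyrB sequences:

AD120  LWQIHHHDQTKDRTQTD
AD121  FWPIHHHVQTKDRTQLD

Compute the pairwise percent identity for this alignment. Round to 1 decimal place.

Mismatches occur at site 1 (L↔F), site 3 (Q↔P), site 8 (D↔V), site 16 (T↔L).
13 of the 17 sites match, so the percent identity is 13/17 × 100 = 76.5%.

76.5%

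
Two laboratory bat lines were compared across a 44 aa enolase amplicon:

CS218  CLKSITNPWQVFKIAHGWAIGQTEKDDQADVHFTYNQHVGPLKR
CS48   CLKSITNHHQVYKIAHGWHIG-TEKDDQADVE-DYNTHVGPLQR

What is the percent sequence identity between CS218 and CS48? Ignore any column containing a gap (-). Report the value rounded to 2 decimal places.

80.95%

Excluding the 2 gap columns leaves 42 comparable sites.
The sequences differ at positions 8 (P/H), 9 (W/H), 12 (F/Y), 19 (A/H), 32 (H/E), 34 (T/D), 37 (Q/T), 43 (K/Q).
34 of the 42 comparable sites match, so the percent identity is 34/42 × 100 = 80.95%.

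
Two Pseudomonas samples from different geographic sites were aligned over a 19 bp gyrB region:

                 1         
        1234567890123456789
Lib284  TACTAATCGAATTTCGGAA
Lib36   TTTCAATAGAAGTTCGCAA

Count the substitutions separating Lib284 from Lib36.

6

The sequences differ at positions 2 (A/T), 3 (C/T), 4 (T/C), 8 (C/A), 12 (T/G), 17 (G/C).
That gives 6 mismatches out of 19 aligned sites, so the Hamming distance is 6.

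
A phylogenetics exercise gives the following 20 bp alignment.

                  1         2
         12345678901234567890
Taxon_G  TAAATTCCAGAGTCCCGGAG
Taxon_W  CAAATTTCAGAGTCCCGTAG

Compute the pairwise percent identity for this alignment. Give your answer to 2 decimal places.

85.00%

The sequences differ at positions 1 (T/C), 7 (C/T), 18 (G/T).
17 of the 20 sites match, so the percent identity is 17/20 × 100 = 85.00%.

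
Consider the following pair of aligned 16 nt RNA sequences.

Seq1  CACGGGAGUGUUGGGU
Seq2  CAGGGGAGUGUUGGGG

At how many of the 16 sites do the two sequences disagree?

The sequences differ at positions 3 (C/G), 16 (U/G).
That gives 2 mismatches out of 16 aligned sites, so the Hamming distance is 2.

2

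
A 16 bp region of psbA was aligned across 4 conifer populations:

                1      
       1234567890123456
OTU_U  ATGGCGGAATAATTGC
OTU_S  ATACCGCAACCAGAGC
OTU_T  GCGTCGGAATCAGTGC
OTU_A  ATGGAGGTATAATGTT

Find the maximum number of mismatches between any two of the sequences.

Pairwise Hamming distances:
  OTU_U vs OTU_S: 7
  OTU_U vs OTU_T: 5
  OTU_U vs OTU_A: 5
  OTU_S vs OTU_T: 7
  OTU_S vs OTU_A: 11
  OTU_T vs OTU_A: 10
The largest is 11, between OTU_S and OTU_A.

11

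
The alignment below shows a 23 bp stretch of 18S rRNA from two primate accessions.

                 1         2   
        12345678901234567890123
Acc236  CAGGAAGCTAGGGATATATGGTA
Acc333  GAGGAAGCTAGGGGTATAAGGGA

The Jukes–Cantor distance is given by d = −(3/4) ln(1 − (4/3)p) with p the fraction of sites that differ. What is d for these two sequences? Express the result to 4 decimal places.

The sequences differ at positions 1 (C/G), 14 (A/G), 19 (T/A), 22 (T/G).
p = 4/23 = 0.173913.
d = −0.75 · ln(1 − (4/3)·0.173913) = −0.75 · ln(0.768116) = −0.75 · (-0.263815) = 0.1979.

0.1979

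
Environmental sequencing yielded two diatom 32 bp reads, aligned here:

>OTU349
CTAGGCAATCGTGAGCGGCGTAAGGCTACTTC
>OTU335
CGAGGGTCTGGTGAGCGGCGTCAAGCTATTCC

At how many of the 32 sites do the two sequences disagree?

9

Mismatches occur at site 2 (T↔G), site 6 (C↔G), site 7 (A↔T), site 8 (A↔C), site 10 (C↔G), site 22 (A↔C), site 24 (G↔A), site 29 (C↔T), site 31 (T↔C).
That gives 9 mismatches out of 32 aligned sites, so the Hamming distance is 9.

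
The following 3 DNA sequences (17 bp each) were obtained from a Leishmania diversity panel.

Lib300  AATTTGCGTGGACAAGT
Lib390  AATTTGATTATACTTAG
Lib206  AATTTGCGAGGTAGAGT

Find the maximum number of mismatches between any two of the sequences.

Pairwise Hamming distances:
  Lib300 vs Lib390: 8
  Lib300 vs Lib206: 4
  Lib390 vs Lib206: 11
The largest is 11, between Lib390 and Lib206.

11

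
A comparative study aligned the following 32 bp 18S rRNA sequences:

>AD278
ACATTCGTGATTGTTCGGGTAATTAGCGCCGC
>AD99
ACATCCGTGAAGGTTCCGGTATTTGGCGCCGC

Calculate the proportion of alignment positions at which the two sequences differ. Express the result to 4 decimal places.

The sequences differ at positions 5 (T/C), 11 (T/A), 12 (T/G), 17 (G/C), 22 (A/T), 25 (A/G).
There are 6 differences over 32 sites, so p = 6/32 = 0.1875.

0.1875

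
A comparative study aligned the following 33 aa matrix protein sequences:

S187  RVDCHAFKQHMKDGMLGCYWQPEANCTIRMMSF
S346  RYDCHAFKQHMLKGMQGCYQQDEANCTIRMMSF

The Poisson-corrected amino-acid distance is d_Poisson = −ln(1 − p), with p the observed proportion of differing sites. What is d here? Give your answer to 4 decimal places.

Differing sites — 2:V/Y; 12:K/L; 13:D/K; 16:L/Q; 20:W/Q; 22:P/D.
p = 6/33 = 0.181818.
d = −ln(1 − 0.181818) = −ln(0.818182) = 0.2007.

0.2007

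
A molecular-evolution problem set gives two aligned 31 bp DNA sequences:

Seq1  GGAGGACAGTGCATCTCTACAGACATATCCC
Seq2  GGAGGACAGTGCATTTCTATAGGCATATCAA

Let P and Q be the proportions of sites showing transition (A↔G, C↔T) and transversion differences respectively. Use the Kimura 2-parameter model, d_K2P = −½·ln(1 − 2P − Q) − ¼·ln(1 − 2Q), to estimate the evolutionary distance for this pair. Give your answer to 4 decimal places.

0.1838

The sequences differ at positions 15 (C/T, transition), 20 (C/T, transition), 23 (A/G, transition), 30 (C/A, transversion), 31 (C/A, transversion).
Of the 5 differences, 3 transitions and 2 transversions over 31 sites: P = 3/31 = 0.096774, Q = 2/31 = 0.064516.
d = −0.5·ln(0.741936) − 0.25·ln(0.870968) = −0.5·(-0.298492) − 0.25·(-0.138150) = 0.1838.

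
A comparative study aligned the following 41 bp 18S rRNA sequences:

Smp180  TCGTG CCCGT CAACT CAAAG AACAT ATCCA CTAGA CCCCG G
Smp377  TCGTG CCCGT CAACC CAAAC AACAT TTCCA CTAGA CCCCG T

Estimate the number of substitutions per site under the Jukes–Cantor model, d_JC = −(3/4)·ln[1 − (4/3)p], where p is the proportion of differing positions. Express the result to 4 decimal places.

The sequences differ at positions 15 (T/C), 20 (G/C), 26 (A/T), 41 (G/T).
p = 4/41 = 0.097561.
d = −0.75 · ln(1 − (4/3)·0.097561) = −0.75 · ln(0.869919) = −0.75 · (-0.139355) = 0.1045.

0.1045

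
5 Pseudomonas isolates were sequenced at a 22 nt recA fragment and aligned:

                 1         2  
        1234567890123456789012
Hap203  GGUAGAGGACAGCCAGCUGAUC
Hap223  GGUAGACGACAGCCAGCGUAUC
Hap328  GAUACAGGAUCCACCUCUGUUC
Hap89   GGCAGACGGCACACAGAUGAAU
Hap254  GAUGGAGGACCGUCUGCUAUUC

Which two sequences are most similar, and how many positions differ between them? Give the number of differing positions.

3

Pairwise Hamming distances:
  Hap203 vs Hap223: 3
  Hap203 vs Hap328: 9
  Hap203 vs Hap89: 8
  Hap203 vs Hap254: 7
  Hap223 vs Hap328: 12
  Hap223 vs Hap89: 9
  Hap223 vs Hap254: 9
  Hap328 vs Hap89: 13
  Hap328 vs Hap254: 8
  Hap89 vs Hap254: 14
The smallest is 3, between Hap203 and Hap223.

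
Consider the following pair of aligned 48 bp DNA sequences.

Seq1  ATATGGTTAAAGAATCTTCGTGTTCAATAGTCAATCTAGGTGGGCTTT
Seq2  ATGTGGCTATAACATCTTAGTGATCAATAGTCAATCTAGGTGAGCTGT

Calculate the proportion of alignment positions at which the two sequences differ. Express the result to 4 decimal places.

Mismatches occur at site 3 (A/G), site 7 (T/C), site 10 (A/T), site 12 (G/A), site 13 (A/C), site 19 (C/A), site 23 (T/A), site 43 (G/A), site 47 (T/G).
There are 9 differences over 48 sites, so p = 9/48 = 0.1875.

0.1875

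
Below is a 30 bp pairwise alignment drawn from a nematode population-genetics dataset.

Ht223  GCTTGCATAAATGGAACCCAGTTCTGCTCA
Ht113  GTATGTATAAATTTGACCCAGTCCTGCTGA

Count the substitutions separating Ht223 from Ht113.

The sequences differ at positions 2 (C/T), 3 (T/A), 6 (C/T), 13 (G/T), 14 (G/T), 15 (A/G), 23 (T/C), 29 (C/G).
That gives 8 mismatches out of 30 aligned sites, so the Hamming distance is 8.

8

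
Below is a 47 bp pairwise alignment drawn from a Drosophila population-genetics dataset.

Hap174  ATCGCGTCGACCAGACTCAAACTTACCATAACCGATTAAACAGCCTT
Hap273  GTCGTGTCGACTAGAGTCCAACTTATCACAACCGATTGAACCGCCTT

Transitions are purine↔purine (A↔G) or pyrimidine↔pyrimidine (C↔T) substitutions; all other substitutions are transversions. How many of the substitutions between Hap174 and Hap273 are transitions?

6

Differing sites — 1:A/G (Ti); 5:C/T (Ti); 12:C/T (Ti); 16:C/G (Tv); 19:A/C (Tv); 26:C/T (Ti); 29:T/C (Ti); 38:A/G (Ti); 42:A/C (Tv).
Of the 9 differences, 6 transitions and 3 transversions, so the answer is 6.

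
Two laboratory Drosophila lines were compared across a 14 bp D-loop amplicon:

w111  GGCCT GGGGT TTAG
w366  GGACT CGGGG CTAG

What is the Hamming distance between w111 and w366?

Differing sites — 3:C/A; 6:G/C; 10:T/G; 11:T/C.
That gives 4 mismatches out of 14 aligned sites, so the Hamming distance is 4.

4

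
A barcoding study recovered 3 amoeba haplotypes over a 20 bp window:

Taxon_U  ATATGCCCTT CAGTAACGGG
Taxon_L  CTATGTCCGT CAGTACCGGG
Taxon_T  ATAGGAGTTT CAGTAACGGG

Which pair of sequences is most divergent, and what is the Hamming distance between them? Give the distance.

Pairwise Hamming distances:
  Taxon_U vs Taxon_L: 4
  Taxon_U vs Taxon_T: 4
  Taxon_L vs Taxon_T: 7
The largest is 7, between Taxon_L and Taxon_T.

7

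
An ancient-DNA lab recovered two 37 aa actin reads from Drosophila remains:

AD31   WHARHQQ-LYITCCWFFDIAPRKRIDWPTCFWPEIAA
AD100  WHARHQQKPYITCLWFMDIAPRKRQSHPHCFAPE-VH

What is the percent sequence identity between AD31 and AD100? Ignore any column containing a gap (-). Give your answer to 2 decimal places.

71.43%

Excluding the 2 gap columns leaves 35 comparable sites.
Mismatches occur at site 9 (L↔P), site 14 (C↔L), site 17 (F↔M), site 25 (I↔Q), site 26 (D↔S), site 27 (W↔H), site 29 (T↔H), site 32 (W↔A), site 36 (A↔V), site 37 (A↔H).
25 of the 35 comparable sites match, so the percent identity is 25/35 × 100 = 71.43%.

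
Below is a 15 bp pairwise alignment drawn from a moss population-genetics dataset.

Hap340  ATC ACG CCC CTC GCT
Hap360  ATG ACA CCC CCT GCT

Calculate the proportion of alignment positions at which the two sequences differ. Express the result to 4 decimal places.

0.2667

The sequences differ at positions 3 (C/G), 6 (G/A), 11 (T/C), 12 (C/T).
There are 4 differences over 15 sites, so p = 4/15 = 0.2667.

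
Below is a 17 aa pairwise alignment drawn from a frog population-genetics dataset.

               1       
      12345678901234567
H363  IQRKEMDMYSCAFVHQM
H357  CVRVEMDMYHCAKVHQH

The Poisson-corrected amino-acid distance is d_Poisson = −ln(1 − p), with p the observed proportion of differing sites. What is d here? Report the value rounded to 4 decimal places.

Differing sites — 1:I/C; 2:Q/V; 4:K/V; 10:S/H; 13:F/K; 17:M/H.
p = 6/17 = 0.352941.
d = −ln(1 − 0.352941) = −ln(0.647059) = 0.4353.

0.4353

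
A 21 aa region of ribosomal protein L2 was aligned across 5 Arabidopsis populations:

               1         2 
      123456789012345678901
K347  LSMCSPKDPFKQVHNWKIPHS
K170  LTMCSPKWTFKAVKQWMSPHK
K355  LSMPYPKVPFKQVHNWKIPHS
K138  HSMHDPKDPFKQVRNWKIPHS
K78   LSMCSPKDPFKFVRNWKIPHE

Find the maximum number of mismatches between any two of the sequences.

12

Pairwise Hamming distances:
  K347 vs K170: 9
  K347 vs K355: 3
  K347 vs K138: 4
  K347 vs K78: 3
  K170 vs K355: 11
  K170 vs K138: 12
  K170 vs K78: 9
  K355 vs K138: 5
  K355 vs K78: 6
  K138 vs K78: 5
The largest is 12, between K170 and K138.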